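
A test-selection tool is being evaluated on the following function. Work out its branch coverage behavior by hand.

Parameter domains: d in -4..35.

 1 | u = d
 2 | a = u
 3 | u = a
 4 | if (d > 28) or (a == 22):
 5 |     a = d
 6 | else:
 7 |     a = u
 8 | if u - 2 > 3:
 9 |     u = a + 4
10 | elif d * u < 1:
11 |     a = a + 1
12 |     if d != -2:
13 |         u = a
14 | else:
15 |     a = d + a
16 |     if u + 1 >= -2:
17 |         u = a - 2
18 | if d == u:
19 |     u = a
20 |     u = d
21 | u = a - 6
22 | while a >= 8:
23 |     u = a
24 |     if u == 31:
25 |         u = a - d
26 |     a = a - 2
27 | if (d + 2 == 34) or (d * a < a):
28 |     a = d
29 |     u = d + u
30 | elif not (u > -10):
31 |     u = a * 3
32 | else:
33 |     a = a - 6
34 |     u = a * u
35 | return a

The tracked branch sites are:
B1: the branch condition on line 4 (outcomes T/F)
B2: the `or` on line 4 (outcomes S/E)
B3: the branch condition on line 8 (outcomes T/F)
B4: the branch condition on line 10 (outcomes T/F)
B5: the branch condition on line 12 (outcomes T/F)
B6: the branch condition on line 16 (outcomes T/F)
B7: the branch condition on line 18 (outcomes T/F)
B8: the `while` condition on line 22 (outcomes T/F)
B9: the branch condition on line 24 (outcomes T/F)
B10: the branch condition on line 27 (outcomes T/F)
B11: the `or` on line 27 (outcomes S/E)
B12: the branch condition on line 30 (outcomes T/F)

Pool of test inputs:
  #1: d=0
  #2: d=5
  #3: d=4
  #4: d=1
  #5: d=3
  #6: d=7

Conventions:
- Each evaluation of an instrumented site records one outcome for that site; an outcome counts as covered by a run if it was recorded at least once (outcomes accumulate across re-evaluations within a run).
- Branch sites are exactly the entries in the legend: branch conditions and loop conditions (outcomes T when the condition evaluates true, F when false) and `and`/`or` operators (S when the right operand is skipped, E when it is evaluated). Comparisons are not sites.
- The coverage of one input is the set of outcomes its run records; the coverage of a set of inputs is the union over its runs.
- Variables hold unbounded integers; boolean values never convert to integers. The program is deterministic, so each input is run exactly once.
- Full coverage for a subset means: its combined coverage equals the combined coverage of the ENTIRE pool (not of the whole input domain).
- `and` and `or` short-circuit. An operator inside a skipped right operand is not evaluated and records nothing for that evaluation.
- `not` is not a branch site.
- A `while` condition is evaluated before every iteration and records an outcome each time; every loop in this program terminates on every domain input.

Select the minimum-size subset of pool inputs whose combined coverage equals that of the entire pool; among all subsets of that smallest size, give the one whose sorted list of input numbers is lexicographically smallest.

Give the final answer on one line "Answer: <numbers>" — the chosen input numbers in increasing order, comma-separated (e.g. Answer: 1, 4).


input #1, d=0: events B2->E, B1->F, B3->F, B4->T, B5->T, B7->F, B8->F, B11->E, B10->T; outcomes B1=F, B2=E, B3=F, B4=T, B5=T, B7=F, B8=F, B10=T, B11=E
input #2, d=5: events B2->E, B1->F, B3->F, B4->F, B6->T, B7->F, B8->T, B9->F, B8->T, B9->F, B8->F, B11->E, B10->F, B12->F; outcomes B1=F, B2=E, B3=F, B4=F, B6=T, B7=F, B8=T, B8=F, B9=F, B10=F, B11=E, B12=F
input #3, d=4: events B2->E, B1->F, B3->F, B4->F, B6->T, B7->F, B8->T, B9->F, B8->F, B11->E, B10->F, B12->F; outcomes B1=F, B2=E, B3=F, B4=F, B6=T, B7=F, B8=T, B8=F, B9=F, B10=F, B11=E, B12=F
input #4, d=1: events B2->E, B1->F, B3->F, B4->F, B6->T, B7->F, B8->F, B11->E, B10->F, B12->F; outcomes B1=F, B2=E, B3=F, B4=F, B6=T, B7=F, B8=F, B10=F, B11=E, B12=F
input #5, d=3: events B2->E, B1->F, B3->F, B4->F, B6->T, B7->F, B8->F, B11->E, B10->F, B12->F; outcomes B1=F, B2=E, B3=F, B4=F, B6=T, B7=F, B8=F, B10=F, B11=E, B12=F
input #6, d=7: events B2->E, B1->F, B3->T, B7->F, B8->F, B11->E, B10->F, B12->F; outcomes B1=F, B2=E, B3=T, B7=F, B8=F, B10=F, B11=E, B12=F
the full pool covers 16 outcomes: B1=F, B2=E, B3=T, B3=F, B4=T, B4=F, B5=T, B6=T, B7=F, B8=T, B8=F, B9=F, B10=T, B10=F, B11=E, B12=F
no size-1 subset reaches all 16 outcomes (best union: 12/16)
no size-2 subset reaches all 16 outcomes (best union: 15/16)
size 3: inputs {1, 2, 6} cover all 16 outcomes, and no lexicographically smaller subset of this size does
Answer: 1, 2, 6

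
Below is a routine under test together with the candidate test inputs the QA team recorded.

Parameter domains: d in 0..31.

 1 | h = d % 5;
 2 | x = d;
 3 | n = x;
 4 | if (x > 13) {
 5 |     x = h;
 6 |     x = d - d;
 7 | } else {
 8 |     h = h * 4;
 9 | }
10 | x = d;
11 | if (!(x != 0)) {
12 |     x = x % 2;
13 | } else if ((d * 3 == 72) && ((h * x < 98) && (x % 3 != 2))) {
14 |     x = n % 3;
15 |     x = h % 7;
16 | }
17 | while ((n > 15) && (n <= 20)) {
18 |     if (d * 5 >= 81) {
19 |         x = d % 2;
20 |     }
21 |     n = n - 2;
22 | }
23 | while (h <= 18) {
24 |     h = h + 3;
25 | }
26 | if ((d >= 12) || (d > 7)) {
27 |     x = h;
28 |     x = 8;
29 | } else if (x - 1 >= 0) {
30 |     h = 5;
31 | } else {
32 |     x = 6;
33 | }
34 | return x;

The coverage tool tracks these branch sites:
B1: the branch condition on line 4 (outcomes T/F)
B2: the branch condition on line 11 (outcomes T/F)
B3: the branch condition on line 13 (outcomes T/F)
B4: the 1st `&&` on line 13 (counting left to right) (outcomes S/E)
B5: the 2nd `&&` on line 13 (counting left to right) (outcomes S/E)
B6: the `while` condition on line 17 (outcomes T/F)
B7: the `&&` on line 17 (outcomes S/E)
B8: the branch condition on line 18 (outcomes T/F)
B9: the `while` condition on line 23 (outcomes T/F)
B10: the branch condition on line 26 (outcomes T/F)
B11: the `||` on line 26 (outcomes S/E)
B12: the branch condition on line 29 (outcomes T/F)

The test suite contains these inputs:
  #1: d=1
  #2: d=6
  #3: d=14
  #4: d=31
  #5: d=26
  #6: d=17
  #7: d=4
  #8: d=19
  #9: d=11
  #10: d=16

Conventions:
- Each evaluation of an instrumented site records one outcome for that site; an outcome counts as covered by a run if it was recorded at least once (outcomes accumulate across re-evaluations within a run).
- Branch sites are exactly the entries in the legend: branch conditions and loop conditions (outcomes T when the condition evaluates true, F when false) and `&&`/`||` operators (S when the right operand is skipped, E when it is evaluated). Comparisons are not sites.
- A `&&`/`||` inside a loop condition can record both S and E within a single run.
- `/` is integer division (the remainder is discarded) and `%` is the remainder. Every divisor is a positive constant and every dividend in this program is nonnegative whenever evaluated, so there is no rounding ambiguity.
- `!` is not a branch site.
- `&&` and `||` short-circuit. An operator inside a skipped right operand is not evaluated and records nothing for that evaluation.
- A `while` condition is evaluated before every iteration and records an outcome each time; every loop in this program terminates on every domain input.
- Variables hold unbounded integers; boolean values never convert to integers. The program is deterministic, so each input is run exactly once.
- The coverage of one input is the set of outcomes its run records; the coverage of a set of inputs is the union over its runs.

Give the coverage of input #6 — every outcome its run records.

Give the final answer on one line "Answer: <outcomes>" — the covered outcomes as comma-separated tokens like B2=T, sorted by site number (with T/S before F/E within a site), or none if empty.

Running input #6 (d=17), event by event:
  B1->T, B2->F, B4->S, B3->F, B7->E, B6->T, B8->T, B7->S, B6->F, B9->T
  B9->T, B9->T, B9->T, B9->T, B9->T, B9->F, B11->S, B10->T
distinct outcomes covered: B1=T, B2=F, B3=F, B4=S, B6=T, B6=F, B7=S, B7=E, B8=T, B9=T, B9=F, B10=T, B11=S

Answer: B1=T, B2=F, B3=F, B4=S, B6=T, B6=F, B7=S, B7=E, B8=T, B9=T, B9=F, B10=T, B11=S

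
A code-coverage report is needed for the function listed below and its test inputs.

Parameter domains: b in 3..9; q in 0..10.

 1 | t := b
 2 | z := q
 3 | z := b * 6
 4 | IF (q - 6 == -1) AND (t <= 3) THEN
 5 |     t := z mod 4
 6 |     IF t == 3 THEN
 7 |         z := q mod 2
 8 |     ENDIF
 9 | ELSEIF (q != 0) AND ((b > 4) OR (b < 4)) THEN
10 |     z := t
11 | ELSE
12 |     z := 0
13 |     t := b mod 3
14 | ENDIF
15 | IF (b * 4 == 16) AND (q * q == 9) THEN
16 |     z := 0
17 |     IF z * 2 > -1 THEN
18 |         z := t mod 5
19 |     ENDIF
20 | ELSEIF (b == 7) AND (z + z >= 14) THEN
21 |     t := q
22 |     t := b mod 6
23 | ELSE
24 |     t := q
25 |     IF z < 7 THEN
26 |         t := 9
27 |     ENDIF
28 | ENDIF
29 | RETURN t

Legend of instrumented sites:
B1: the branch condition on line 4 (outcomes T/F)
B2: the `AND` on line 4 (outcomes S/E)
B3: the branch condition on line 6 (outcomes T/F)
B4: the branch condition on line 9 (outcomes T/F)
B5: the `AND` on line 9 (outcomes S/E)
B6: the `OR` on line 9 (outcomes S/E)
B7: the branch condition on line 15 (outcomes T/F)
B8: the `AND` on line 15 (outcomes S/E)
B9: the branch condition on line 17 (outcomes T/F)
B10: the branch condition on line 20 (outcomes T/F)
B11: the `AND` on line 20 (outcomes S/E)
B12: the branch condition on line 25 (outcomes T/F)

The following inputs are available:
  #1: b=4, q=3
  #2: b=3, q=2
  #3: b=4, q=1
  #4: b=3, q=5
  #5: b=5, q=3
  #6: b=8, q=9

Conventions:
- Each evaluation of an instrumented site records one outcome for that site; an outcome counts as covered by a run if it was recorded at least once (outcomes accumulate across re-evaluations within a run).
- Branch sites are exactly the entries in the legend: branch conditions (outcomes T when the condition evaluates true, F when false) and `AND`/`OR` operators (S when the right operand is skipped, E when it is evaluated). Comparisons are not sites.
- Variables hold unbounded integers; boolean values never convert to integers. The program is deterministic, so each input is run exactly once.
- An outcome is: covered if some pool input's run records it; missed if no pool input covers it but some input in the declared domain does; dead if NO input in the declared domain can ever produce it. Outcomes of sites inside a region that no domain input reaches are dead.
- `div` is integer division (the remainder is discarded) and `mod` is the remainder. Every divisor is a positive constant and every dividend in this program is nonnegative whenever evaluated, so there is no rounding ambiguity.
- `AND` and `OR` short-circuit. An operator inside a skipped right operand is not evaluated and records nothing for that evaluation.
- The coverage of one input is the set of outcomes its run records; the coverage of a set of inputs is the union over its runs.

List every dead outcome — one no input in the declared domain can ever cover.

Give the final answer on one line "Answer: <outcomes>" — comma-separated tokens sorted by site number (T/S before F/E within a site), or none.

checking every outcome against all 77 domain inputs:
  B3=T: unreachable across the whole domain -> dead
  B9=F: unreachable across the whole domain -> dead
  reachable outcomes have witnesses, e.g. B1=T (e.g. b=3, q=5), B1=F (e.g. b=3, q=0), B2=S (e.g. b=3, q=0), B2=E (e.g. b=3, q=5)

Answer: B3=T, B9=F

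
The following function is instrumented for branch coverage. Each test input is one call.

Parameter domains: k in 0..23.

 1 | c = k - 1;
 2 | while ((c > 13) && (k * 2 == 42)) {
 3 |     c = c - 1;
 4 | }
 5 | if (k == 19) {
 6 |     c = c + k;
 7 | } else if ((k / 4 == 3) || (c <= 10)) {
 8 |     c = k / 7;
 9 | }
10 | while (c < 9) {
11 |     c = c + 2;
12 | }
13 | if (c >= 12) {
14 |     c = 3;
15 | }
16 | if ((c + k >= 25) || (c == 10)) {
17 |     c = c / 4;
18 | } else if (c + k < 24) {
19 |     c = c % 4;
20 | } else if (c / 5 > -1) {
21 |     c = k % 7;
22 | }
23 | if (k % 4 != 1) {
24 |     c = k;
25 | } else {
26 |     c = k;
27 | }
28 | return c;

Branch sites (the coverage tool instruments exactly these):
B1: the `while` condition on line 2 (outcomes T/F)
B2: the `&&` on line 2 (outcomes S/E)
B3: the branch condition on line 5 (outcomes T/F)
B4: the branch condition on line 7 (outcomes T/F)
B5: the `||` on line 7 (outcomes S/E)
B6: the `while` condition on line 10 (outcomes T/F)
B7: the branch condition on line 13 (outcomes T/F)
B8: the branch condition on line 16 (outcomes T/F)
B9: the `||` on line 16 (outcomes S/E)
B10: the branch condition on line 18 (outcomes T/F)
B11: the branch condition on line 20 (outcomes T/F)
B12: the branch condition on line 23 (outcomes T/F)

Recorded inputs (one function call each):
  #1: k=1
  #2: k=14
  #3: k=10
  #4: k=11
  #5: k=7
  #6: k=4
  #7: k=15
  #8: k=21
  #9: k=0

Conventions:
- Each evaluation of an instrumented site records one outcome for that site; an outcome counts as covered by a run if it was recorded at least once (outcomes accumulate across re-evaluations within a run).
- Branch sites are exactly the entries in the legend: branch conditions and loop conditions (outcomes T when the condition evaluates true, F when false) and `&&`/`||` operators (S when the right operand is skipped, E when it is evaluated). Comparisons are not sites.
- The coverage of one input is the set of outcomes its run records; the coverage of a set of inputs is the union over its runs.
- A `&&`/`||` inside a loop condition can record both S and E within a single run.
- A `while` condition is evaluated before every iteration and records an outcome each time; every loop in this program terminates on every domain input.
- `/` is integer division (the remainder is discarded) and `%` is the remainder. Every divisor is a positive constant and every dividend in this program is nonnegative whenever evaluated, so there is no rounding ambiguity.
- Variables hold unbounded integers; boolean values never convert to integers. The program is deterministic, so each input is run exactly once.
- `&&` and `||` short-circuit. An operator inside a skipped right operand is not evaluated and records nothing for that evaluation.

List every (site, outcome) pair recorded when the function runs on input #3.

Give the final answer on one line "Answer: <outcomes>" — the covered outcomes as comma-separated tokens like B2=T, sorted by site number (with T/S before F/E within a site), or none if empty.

Event log for input #3 (k=10):
  B2->S, B1->F, B3->F, B5->E, B4->T, B6->T, B6->T, B6->T, B6->T, B6->F
  B7->F, B9->E, B8->F, B10->T, B12->T
collecting distinct outcomes: B1=F, B2=S, B3=F, B4=T, B5=E, B6=T, B6=F, B7=F, B8=F, B9=E, B10=T, B12=T

Answer: B1=F, B2=S, B3=F, B4=T, B5=E, B6=T, B6=F, B7=F, B8=F, B9=E, B10=T, B12=T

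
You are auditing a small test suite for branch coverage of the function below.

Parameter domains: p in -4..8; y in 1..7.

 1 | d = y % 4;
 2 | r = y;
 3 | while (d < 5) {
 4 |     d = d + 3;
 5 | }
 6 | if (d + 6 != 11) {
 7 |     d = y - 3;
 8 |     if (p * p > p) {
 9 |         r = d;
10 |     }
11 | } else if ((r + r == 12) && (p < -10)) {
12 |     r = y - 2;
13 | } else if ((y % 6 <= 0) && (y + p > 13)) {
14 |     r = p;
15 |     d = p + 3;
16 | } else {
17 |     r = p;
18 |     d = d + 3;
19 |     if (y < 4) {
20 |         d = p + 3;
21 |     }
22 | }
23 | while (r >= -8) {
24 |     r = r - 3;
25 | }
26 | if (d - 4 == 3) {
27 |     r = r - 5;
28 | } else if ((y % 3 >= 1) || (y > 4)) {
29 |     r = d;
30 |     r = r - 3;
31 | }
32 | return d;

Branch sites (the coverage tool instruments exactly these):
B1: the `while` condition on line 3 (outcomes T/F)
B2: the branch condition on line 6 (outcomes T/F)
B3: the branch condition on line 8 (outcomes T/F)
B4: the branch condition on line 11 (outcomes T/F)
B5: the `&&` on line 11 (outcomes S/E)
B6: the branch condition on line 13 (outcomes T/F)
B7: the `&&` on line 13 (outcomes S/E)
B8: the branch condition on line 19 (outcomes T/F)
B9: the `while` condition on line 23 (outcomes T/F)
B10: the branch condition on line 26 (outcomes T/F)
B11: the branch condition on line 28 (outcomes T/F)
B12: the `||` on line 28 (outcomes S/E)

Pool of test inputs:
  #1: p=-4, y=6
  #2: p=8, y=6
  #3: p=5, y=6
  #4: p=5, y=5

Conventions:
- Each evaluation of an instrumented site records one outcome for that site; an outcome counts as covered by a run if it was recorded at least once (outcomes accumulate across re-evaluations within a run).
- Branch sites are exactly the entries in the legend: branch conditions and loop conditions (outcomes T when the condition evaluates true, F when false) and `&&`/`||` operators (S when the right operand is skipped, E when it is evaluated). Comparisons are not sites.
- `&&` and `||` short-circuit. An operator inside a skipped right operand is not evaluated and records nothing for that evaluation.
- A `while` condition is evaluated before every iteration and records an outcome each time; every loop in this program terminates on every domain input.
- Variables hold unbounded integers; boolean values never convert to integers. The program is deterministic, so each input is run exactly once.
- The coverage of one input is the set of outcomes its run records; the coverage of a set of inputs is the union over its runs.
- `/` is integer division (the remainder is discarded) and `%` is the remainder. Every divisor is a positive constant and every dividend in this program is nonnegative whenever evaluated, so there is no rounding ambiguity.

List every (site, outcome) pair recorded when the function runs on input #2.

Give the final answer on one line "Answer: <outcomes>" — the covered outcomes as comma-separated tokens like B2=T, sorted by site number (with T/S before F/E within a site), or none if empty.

Event log for input #2 (p=8, y=6):
  B1->T, B1->F, B2->F, B5->E, B4->F, B7->E, B6->T, B9->T, B9->T, B9->T
  B9->T, B9->T, B9->T, B9->F, B10->F, B12->E, B11->T
deduplicating events, the covered set is: B1=T, B1=F, B2=F, B4=F, B5=E, B6=T, B7=E, B9=T, B9=F, B10=F, B11=T, B12=E

Answer: B1=T, B1=F, B2=F, B4=F, B5=E, B6=T, B7=E, B9=T, B9=F, B10=F, B11=T, B12=E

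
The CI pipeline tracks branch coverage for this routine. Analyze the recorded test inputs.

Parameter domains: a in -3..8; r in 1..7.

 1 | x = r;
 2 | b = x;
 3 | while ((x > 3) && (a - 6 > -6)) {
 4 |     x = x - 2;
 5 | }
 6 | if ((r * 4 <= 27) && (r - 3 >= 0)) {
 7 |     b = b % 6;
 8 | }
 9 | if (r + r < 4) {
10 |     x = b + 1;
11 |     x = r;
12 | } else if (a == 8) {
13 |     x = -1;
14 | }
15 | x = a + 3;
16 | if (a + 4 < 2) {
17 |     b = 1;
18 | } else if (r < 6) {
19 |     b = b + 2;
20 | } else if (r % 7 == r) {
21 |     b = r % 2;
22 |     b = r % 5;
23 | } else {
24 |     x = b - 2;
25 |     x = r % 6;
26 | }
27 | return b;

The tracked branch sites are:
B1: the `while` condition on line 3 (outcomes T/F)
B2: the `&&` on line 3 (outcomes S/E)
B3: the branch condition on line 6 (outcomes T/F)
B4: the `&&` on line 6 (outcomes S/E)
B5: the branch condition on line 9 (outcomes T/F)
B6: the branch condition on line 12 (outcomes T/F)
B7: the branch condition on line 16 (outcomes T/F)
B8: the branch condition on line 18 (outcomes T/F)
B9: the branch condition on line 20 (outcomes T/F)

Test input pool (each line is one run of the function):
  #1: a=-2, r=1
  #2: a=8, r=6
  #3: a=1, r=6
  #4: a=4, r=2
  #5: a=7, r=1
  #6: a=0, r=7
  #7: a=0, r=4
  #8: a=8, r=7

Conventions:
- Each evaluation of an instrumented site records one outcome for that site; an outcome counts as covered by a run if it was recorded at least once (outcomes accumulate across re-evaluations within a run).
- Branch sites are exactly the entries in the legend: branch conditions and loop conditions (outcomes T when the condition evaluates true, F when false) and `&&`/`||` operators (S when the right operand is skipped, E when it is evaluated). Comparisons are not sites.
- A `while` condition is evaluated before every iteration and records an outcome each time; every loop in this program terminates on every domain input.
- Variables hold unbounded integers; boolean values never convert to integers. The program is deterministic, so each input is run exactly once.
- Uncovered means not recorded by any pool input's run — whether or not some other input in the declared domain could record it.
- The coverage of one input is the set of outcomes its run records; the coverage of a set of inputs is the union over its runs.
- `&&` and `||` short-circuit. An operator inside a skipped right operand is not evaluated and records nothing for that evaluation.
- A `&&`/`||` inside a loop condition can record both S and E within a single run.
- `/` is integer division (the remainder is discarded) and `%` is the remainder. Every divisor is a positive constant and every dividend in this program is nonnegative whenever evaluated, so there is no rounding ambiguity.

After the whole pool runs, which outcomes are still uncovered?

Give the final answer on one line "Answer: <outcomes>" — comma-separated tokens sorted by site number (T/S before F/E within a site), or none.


input #1 (a=-2, r=1): covers B1=F, B2=S, B3=F, B4=E, B5=T, B7=F, B8=T
input #2 (a=8, r=6): covers B1=T, B1=F, B2=S, B2=E, B3=T, B4=E, B5=F, B6=T, B7=F, B8=F, B9=T
input #3 (a=1, r=6): covers B1=T, B1=F, B2=S, B2=E, B3=T, B4=E, B5=F, B6=F, B7=F, B8=F, B9=T
input #4 (a=4, r=2): covers B1=F, B2=S, B3=F, B4=E, B5=F, B6=F, B7=F, B8=T
input #5 (a=7, r=1): covers B1=F, B2=S, B3=F, B4=E, B5=T, B7=F, B8=T
input #6 (a=0, r=7): covers B1=F, B2=E, B3=F, B4=S, B5=F, B6=F, B7=F, B8=F, B9=F
input #7 (a=0, r=4): covers B1=F, B2=E, B3=T, B4=E, B5=F, B6=F, B7=F, B8=T
input #8 (a=8, r=7): covers B1=T, B1=F, B2=S, B2=E, B3=F, B4=S, B5=F, B6=T, B7=F, B8=F, B9=F
union over the pool: B1=T, B1=F, B2=S, B2=E, B3=T, B3=F, B4=S, B4=E, B5=T, B5=F, B6=T, B6=F, B7=F, B8=T, B8=F, B9=T, B9=F
uncovered (1 of 18): B7=T
Answer: B7=T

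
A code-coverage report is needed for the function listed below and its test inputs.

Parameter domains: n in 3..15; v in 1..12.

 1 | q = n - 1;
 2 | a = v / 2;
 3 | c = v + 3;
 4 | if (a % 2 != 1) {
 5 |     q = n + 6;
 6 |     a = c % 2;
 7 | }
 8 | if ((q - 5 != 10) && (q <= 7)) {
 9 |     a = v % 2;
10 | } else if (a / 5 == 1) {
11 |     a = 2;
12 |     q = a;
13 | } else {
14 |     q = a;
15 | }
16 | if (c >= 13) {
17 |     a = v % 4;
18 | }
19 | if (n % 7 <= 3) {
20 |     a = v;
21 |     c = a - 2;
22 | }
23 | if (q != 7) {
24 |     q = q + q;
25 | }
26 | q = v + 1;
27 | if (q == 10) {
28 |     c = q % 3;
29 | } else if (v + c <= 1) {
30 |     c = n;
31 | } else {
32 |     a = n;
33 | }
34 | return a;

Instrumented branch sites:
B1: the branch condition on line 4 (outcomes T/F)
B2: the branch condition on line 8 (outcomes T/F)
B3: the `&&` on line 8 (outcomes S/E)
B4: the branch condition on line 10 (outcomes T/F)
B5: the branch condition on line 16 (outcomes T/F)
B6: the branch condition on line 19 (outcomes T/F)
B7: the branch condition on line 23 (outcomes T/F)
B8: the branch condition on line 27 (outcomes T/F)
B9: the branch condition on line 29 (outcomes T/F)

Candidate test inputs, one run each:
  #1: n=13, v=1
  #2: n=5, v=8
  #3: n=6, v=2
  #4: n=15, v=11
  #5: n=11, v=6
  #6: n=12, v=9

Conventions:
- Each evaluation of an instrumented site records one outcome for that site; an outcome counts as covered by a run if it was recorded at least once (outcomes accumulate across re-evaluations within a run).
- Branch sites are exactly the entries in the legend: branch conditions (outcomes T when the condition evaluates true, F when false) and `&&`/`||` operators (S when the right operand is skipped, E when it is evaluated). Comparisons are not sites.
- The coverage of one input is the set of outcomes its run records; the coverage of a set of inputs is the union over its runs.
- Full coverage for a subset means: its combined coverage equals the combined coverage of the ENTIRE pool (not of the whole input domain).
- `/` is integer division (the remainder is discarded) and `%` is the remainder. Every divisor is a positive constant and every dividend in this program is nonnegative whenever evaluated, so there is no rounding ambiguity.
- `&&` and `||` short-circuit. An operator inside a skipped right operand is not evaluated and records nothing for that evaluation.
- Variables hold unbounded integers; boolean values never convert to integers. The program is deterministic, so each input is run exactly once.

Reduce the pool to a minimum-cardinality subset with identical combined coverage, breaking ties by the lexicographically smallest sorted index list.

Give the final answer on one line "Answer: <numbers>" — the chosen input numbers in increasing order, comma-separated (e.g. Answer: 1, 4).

#1 (n=13, v=1) -> B1->T, B3->E, B2->F, B4->F, B5->F, B6->F, B7->T, B8->F, B9->F; covered: B1=T, B2=F, B3=E, B4=F, B5=F, B6=F, B7=T, B8=F, B9=F
#2 (n=5, v=8) -> B1->T, B3->E, B2->F, B4->F, B5->F, B6->F, B7->T, B8->F, B9->F; covered: B1=T, B2=F, B3=E, B4=F, B5=F, B6=F, B7=T, B8=F, B9=F
#3 (n=6, v=2) -> B1->F, B3->E, B2->T, B5->F, B6->F, B7->T, B8->F, B9->F; covered: B1=F, B2=T, B3=E, B5=F, B6=F, B7=T, B8=F, B9=F
#4 (n=15, v=11) -> B1->F, B3->E, B2->F, B4->T, B5->T, B6->T, B7->T, B8->F, B9->F; covered: B1=F, B2=F, B3=E, B4=T, B5=T, B6=T, B7=T, B8=F, B9=F
#5 (n=11, v=6) -> B1->F, B3->E, B2->F, B4->F, B5->F, B6->F, B7->T, B8->F, B9->F; covered: B1=F, B2=F, B3=E, B4=F, B5=F, B6=F, B7=T, B8=F, B9=F
#6 (n=12, v=9) -> B1->T, B3->E, B2->F, B4->F, B5->F, B6->F, B7->T, B8->T; covered: B1=T, B2=F, B3=E, B4=F, B5=F, B6=F, B7=T, B8=T
pool-wide coverage (15 outcomes): B1=T, B1=F, B2=T, B2=F, B3=E, B4=T, B4=F, B5=T, B5=F, B6=T, B6=F, B7=T, B8=T, B8=F, B9=F
size 1 is not enough: best union over all size-1 subsets is 9/15
size 2 is not enough: best union over all size-2 subsets is 14/15
size 3: inputs {3, 4, 6} cover all 15 outcomes, and no lexicographically smaller subset of this size does

Answer: 3, 4, 6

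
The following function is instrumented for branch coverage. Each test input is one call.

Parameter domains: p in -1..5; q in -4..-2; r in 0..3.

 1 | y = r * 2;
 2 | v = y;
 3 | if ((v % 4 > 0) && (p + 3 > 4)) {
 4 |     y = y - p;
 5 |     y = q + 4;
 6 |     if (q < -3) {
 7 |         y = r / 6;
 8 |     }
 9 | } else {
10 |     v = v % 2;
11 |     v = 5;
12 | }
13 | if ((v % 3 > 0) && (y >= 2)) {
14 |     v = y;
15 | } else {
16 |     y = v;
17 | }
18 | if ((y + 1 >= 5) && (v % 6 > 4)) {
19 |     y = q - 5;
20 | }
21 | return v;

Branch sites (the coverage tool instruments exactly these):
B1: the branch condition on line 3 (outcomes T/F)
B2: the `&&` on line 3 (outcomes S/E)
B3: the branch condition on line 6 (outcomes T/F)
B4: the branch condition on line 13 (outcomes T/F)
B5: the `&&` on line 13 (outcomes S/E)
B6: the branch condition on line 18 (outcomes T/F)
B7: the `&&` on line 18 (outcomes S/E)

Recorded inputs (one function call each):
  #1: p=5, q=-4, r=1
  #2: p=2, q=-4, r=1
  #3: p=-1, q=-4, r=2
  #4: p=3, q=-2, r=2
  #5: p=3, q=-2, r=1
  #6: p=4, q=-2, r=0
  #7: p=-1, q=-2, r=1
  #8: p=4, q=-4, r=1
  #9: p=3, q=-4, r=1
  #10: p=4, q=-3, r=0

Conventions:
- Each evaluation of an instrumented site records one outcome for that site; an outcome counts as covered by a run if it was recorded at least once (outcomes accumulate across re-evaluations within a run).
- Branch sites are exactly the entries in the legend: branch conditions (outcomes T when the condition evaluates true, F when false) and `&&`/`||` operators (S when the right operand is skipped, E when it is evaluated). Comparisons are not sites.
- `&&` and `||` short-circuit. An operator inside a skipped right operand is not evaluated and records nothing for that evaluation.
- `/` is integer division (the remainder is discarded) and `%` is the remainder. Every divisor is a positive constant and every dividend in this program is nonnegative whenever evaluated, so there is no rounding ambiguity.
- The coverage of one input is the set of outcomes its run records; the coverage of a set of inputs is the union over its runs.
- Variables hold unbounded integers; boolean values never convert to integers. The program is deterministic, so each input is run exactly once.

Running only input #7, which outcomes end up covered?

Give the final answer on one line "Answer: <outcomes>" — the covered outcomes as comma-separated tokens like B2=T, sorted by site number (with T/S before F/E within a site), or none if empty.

Simulating input #7 (p=-1, q=-2, r=1) step by step:
  B2->E, B1->F, B5->E, B4->T, B7->S, B6->F
as a set, this run covers: B1=F, B2=E, B4=T, B5=E, B6=F, B7=S

Answer: B1=F, B2=E, B4=T, B5=E, B6=F, B7=S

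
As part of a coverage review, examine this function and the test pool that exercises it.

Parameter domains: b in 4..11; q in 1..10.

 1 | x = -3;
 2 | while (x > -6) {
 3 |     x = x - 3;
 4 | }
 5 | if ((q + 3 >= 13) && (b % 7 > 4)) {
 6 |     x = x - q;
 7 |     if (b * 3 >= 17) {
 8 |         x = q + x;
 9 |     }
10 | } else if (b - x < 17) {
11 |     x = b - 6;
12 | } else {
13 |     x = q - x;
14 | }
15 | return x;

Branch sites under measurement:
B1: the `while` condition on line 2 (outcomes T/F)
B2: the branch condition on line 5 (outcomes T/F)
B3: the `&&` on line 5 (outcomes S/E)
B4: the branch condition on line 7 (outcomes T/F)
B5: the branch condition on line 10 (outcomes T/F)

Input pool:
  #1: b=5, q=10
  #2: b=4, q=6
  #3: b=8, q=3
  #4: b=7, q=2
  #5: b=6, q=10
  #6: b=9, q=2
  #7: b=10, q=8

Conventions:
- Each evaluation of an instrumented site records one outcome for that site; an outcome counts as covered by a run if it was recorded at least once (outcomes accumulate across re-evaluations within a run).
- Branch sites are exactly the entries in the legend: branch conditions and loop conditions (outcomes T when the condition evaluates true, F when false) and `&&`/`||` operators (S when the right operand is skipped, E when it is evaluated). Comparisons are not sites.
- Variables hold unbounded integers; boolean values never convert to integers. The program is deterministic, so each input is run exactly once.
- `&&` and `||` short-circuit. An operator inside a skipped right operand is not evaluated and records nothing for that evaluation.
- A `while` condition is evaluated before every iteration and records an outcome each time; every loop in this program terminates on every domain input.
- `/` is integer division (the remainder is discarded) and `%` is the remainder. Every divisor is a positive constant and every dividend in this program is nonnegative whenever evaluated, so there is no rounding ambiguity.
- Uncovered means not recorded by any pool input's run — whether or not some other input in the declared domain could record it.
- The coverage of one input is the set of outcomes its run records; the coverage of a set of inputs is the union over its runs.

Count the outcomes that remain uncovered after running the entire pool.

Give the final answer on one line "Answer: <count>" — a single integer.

run #1 (b=5, q=10) records B1=T, B1=F, B2=T, B3=E, B4=F
run #2 (b=4, q=6) records B1=T, B1=F, B2=F, B3=S, B5=T
run #3 (b=8, q=3) records B1=T, B1=F, B2=F, B3=S, B5=T
run #4 (b=7, q=2) records B1=T, B1=F, B2=F, B3=S, B5=T
run #5 (b=6, q=10) records B1=T, B1=F, B2=T, B3=E, B4=T
run #6 (b=9, q=2) records B1=T, B1=F, B2=F, B3=S, B5=T
run #7 (b=10, q=8) records B1=T, B1=F, B2=F, B3=S, B5=T
union over the pool: B1=T, B1=F, B2=T, B2=F, B3=S, B3=E, B4=T, B4=F, B5=T
uncovered (1 of 10): B5=F

Answer: 1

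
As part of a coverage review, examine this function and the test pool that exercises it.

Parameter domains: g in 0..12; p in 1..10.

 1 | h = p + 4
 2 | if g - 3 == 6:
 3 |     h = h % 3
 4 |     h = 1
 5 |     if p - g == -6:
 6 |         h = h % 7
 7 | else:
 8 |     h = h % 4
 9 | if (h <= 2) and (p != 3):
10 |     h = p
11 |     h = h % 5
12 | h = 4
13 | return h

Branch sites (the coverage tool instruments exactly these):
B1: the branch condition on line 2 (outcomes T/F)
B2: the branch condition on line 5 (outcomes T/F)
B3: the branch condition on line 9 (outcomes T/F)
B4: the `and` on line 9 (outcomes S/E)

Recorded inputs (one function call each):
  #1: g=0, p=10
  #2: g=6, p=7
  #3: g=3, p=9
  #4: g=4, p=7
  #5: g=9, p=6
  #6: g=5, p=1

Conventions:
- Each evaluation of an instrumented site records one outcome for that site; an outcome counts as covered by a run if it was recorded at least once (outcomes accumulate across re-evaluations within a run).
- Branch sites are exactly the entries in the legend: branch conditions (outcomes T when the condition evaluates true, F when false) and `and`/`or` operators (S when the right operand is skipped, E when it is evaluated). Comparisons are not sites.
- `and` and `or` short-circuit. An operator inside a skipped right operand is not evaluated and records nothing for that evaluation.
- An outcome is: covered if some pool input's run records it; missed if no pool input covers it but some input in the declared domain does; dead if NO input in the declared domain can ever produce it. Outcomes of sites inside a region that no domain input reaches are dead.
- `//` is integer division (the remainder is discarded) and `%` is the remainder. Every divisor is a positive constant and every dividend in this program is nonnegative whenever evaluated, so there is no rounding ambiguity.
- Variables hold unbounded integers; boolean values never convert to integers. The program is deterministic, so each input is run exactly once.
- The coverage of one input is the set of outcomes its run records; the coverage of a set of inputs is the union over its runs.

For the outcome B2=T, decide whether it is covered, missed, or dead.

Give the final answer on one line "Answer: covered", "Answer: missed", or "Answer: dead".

no pool input records B2=T
but domain input (g=9, p=3) does record it -> reachable, so missed

Answer: missed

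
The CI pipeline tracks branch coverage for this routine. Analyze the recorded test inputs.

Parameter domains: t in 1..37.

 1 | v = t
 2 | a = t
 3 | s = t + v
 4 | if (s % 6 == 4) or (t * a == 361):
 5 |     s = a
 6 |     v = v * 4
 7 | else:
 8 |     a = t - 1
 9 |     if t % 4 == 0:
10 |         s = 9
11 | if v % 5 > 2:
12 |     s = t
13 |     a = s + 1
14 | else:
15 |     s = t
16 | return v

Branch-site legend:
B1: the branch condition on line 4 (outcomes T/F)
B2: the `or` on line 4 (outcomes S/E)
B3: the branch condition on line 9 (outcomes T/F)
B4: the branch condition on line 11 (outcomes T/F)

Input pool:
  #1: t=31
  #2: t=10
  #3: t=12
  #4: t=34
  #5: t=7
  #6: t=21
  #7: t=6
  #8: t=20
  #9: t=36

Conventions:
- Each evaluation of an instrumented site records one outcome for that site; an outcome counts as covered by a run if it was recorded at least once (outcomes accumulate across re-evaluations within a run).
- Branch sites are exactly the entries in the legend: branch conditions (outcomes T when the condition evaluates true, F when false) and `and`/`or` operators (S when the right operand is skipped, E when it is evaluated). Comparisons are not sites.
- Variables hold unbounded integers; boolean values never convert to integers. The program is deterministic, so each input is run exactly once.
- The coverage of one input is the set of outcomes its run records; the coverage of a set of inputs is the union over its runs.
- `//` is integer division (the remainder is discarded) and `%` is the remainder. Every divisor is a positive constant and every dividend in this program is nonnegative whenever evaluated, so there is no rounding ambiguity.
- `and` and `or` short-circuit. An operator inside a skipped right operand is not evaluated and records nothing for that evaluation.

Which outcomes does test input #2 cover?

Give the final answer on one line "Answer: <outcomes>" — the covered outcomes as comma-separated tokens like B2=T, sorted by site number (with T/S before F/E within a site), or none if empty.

Event log for input #2 (t=10):
  B2->E, B1->F, B3->F, B4->F
collecting distinct outcomes: B1=F, B2=E, B3=F, B4=F

Answer: B1=F, B2=E, B3=F, B4=F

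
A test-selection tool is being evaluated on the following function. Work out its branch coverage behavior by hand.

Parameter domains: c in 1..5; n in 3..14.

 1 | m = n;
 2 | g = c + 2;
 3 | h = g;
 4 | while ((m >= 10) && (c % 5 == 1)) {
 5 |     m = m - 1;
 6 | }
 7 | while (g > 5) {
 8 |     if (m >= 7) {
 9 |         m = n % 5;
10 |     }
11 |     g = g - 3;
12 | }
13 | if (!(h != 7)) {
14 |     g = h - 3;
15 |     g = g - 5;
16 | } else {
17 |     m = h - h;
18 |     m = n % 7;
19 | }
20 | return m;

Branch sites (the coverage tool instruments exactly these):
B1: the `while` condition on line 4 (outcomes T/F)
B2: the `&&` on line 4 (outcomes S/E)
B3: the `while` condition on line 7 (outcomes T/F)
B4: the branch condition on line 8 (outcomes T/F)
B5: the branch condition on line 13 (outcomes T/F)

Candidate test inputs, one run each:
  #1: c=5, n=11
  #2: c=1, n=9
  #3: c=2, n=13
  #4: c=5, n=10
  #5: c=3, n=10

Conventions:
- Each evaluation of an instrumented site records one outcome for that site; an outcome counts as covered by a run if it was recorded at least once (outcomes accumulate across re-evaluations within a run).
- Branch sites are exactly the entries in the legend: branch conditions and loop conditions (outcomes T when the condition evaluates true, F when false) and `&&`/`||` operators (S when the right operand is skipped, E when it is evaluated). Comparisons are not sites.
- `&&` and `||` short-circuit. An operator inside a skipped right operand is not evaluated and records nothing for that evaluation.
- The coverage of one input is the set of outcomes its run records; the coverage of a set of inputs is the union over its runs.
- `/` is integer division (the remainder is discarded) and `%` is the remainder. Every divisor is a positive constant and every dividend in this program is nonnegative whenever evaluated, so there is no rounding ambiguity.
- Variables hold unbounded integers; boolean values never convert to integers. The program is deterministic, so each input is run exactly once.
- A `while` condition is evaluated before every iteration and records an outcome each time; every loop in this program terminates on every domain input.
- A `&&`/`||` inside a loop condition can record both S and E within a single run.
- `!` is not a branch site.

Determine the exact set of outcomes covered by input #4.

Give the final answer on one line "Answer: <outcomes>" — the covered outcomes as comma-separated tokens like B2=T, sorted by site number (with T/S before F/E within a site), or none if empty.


Running input #4 (c=5, n=10), event by event:
  B2->E, B1->F, B3->T, B4->T, B3->F, B5->T
collecting distinct outcomes: B1=F, B2=E, B3=T, B3=F, B4=T, B5=T
Answer: B1=F, B2=E, B3=T, B3=F, B4=T, B5=T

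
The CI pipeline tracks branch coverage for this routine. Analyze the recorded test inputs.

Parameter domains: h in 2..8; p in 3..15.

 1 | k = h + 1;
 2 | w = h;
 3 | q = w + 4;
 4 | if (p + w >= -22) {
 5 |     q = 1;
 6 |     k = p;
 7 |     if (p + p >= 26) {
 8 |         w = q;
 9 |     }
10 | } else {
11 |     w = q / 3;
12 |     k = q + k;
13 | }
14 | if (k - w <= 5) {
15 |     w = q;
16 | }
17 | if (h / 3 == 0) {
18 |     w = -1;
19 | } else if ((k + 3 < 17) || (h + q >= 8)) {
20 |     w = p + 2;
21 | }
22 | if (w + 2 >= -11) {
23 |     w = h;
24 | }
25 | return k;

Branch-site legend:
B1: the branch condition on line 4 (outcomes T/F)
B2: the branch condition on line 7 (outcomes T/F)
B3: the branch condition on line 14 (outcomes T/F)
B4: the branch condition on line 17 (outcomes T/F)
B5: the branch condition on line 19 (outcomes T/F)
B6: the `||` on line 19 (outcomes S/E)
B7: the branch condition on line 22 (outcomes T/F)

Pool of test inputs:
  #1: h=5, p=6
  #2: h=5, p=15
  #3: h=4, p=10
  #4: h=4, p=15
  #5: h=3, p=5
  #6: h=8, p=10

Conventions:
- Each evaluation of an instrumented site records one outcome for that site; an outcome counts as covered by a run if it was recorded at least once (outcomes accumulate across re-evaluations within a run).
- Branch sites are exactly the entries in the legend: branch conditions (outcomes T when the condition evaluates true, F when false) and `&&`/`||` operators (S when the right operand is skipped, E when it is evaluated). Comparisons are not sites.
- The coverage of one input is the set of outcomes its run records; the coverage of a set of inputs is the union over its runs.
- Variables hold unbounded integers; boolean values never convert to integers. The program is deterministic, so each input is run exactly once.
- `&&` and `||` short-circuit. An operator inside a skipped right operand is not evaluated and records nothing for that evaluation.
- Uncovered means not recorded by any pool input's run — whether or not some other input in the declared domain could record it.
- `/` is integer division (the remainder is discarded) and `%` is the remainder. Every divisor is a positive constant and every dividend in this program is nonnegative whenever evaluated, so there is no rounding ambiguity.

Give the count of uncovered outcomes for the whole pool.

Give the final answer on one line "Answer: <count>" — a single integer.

input #1, h=5, p=6: events B1->T, B2->F, B3->T, B4->F, B6->S, B5->T, B7->T; outcomes B1=T, B2=F, B3=T, B4=F, B5=T, B6=S, B7=T
input #2, h=5, p=15: events B1->T, B2->T, B3->F, B4->F, B6->E, B5->F, B7->T; outcomes B1=T, B2=T, B3=F, B4=F, B5=F, B6=E, B7=T
input #3, h=4, p=10: events B1->T, B2->F, B3->F, B4->F, B6->S, B5->T, B7->T; outcomes B1=T, B2=F, B3=F, B4=F, B5=T, B6=S, B7=T
input #4, h=4, p=15: events B1->T, B2->T, B3->F, B4->F, B6->E, B5->F, B7->T; outcomes B1=T, B2=T, B3=F, B4=F, B5=F, B6=E, B7=T
input #5, h=3, p=5: events B1->T, B2->F, B3->T, B4->F, B6->S, B5->T, B7->T; outcomes B1=T, B2=F, B3=T, B4=F, B5=T, B6=S, B7=T
input #6, h=8, p=10: events B1->T, B2->F, B3->T, B4->F, B6->S, B5->T, B7->T; outcomes B1=T, B2=F, B3=T, B4=F, B5=T, B6=S, B7=T
union over the pool: B1=T, B2=T, B2=F, B3=T, B3=F, B4=F, B5=T, B5=F, B6=S, B6=E, B7=T
uncovered (3 of 14): B1=F, B4=T, B7=F

Answer: 3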